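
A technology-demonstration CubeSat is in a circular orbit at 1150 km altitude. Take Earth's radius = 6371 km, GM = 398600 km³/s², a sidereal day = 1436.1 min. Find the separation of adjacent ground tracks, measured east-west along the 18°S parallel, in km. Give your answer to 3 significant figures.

Semi-major axis a = 6371 + 1150 = 7521 km. Period T = 2π√(a³/μ) = 2π√(7521³/398600) = 6491.2 s = 108.19 min.
Node shift per orbit = (6491.2/86166) × 360° = 27.12°.
Equatorial spacing = 27.12 × 111.2 km/° = 3016 km.
At 18° latitude, spacing = 3016 × cos(18°) = 2868 km.

2870 km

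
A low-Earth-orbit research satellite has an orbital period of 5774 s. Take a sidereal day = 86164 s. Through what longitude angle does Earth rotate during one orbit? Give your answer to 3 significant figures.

During one orbit Earth rotates (5774.0 / 86164) × 360° = 24.12°.

24.1°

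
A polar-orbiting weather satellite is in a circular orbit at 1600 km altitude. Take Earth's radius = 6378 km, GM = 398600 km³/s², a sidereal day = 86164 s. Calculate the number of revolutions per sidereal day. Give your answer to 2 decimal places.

Semi-major axis a = 6378 + 1600 = 7978 km. Period T = 2π√(a³/μ) = 2π√(7978³/398600) = 7091.7 s = 118.20 min.
Orbits per sidereal day = 86164 / 7091.7 = 12.150.

12.15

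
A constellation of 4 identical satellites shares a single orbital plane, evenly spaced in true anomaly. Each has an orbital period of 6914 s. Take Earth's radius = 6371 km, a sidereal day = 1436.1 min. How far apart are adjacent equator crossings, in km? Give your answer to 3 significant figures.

Single-satellite node shift = (6914.0/86166) × 360° = 28.89°.
With 4 satellites evenly phased, successive equator crossings are 28.89/4 = 7.222° apart.
That is 7.222 × 111.2 = 803 km at the equator.

803 km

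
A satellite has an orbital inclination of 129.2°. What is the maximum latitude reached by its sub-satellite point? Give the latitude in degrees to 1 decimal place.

50.8°

Retrograde orbit: the ground track reaches ±(180° − i) = ±(180 − 129.2) = ±50.8°.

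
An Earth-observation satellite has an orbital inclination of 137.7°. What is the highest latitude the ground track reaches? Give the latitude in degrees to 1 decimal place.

Retrograde orbit: the ground track reaches ±(180° − i) = ±(180 − 137.7) = ±42.3°.

42.3°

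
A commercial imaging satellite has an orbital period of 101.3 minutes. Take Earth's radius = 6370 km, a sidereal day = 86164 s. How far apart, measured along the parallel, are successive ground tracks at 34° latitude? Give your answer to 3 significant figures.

2340 km

T = 101.3 min = 6078.0 s.
Node shift per orbit = (6078.0/86164) × 360° = 25.39°.
Equatorial spacing = 25.39 × 111.2 km/° = 2823 km.
At 34° latitude, spacing = 2823 × cos(34°) = 2341 km.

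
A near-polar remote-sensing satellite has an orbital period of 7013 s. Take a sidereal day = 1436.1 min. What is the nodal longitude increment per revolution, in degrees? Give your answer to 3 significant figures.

29.3°

During one orbit Earth rotates (7013.0 / 86166) × 360° = 29.30°.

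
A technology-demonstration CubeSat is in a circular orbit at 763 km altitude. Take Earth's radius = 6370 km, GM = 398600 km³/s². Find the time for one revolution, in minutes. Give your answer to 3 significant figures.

Semi-major axis a = 6370 + 763 = 7133 km. Period T = 2π√(a³/μ) = 2π√(7133³/398600) = 5995.4 s = 99.92 min.

99.9 min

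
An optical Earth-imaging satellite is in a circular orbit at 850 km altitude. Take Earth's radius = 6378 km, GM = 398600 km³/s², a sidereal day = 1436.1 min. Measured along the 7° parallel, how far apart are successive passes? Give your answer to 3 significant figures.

2820 km

Semi-major axis a = 6378 + 850 = 7228 km. Period T = 2π√(a³/μ) = 2π√(7228³/398600) = 6115.6 s = 101.93 min.
Node shift per orbit = (6115.6/86166) × 360° = 25.55°.
Equatorial spacing = 25.55 × 111.3 km/° = 2844 km.
At 7° latitude, spacing = 2844 × cos(7°) = 2823 km.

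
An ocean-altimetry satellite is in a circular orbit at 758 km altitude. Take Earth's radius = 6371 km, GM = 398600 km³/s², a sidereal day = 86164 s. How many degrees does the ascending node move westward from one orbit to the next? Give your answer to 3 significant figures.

25.0°

Semi-major axis a = 6371 + 758 = 7129 km. Period T = 2π√(a³/μ) = 2π√(7129³/398600) = 5990.4 s = 99.84 min.
During one orbit Earth rotates (5990.4 / 86164) × 360° = 25.03°.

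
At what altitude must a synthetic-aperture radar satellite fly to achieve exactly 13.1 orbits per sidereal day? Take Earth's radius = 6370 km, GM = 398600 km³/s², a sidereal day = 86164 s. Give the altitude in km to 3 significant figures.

1220 km

Required period T = 86164 / 13.1 = 6577.4 s.
From T = 2π√(a³/μ): a = (μ T²/4π²)^(1/3) = (398600 × 6577.4² / 4π²)^(1/3) = 7587 km.
Altitude h = a − R = 7587 − 6370 = 1217 km.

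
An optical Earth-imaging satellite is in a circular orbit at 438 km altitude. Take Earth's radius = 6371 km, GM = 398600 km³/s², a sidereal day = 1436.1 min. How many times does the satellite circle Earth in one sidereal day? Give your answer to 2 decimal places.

15.41

Semi-major axis a = 6371 + 438 = 6809 km. Period T = 2π√(a³/μ) = 2π√(6809³/398600) = 5591.6 s = 93.19 min.
Orbits per sidereal day = 86166 / 5591.6 = 15.410.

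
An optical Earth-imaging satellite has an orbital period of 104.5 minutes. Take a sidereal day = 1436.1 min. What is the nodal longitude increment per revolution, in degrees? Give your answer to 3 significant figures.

T = 104.5 min = 6270.0 s.
During one orbit Earth rotates (6270.0 / 86166) × 360° = 26.20°.

26.2°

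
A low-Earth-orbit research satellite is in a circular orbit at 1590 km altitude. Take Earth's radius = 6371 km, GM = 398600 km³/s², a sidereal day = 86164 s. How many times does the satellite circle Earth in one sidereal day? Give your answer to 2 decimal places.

Semi-major axis a = 6371 + 1590 = 7961 km. Period T = 2π√(a³/μ) = 2π√(7961³/398600) = 7069.1 s = 117.82 min.
Orbits per sidereal day = 86164 / 7069.1 = 12.189.

12.19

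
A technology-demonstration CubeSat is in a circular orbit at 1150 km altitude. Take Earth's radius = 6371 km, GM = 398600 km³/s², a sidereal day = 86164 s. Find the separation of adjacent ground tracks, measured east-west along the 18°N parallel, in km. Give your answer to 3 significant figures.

2870 km

Semi-major axis a = 6371 + 1150 = 7521 km. Period T = 2π√(a³/μ) = 2π√(7521³/398600) = 6491.2 s = 108.19 min.
Node shift per orbit = (6491.2/86164) × 360° = 27.12°.
Equatorial spacing = 27.12 × 111.2 km/° = 3016 km.
At 18° latitude, spacing = 3016 × cos(18°) = 2868 km.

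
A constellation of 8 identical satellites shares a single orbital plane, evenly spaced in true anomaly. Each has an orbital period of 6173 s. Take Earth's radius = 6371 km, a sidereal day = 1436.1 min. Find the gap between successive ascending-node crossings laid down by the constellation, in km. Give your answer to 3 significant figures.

Single-satellite node shift = (6173.0/86166) × 360° = 25.79°.
With 8 satellites evenly phased, successive equator crossings are 25.79/8 = 3.224° apart.
That is 3.224 × 111.2 = 358 km at the equator.

358 km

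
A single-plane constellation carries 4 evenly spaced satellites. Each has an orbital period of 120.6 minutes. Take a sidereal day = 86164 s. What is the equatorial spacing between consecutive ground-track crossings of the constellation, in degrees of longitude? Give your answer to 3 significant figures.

T = 120.6 min = 7236.0 s.
Single-satellite node shift = (7236.0/86164) × 360° = 30.23°.
With 4 satellites evenly phased, successive equator crossings are 30.23/4 = 7.558° apart.

7.56°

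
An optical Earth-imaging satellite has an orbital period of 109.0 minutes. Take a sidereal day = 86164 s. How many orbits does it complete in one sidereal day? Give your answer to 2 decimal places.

T = 109.0 min = 6540.0 s.
Orbits per sidereal day = 86164 / 6540.0 = 13.175.

13.17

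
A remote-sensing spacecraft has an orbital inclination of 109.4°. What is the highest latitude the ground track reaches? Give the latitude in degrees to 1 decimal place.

Retrograde orbit: the ground track reaches ±(180° − i) = ±(180 − 109.4) = ±70.6°.

70.6°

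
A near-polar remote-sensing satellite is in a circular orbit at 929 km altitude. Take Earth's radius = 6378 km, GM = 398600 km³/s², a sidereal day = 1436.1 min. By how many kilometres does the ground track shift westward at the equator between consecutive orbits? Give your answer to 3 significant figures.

2890 km

Semi-major axis a = 6378 + 929 = 7307 km. Period T = 2π√(a³/μ) = 2π√(7307³/398600) = 6216.1 s = 103.60 min.
During one orbit Earth rotates (6216.1 / 86166) × 360° = 25.97°.
At the equator that is 25.97° × (2π·6378/360) km/° = 25.97 × 111.3 = 2891 km.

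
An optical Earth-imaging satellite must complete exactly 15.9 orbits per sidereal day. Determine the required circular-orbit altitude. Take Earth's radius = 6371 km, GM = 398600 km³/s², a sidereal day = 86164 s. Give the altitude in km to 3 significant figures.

297 km

Required period T = 86164 / 15.9 = 5419.1 s.
From T = 2π√(a³/μ): a = (μ T²/4π²)^(1/3) = (398600 × 5419.1² / 4π²)^(1/3) = 6668 km.
Altitude h = a − R = 6668 − 6371 = 297 km.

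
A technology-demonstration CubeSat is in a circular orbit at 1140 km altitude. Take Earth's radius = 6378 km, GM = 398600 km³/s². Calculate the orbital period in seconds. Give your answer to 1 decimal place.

Semi-major axis a = 6378 + 1140 = 7518 km. Period T = 2π√(a³/μ) = 2π√(7518³/398600) = 6487.3 s = 108.12 min.

6487.3 seconds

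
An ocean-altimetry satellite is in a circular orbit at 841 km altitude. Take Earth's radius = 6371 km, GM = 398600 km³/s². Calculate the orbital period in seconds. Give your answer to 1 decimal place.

6095.3 seconds

Semi-major axis a = 6371 + 841 = 7212 km. Period T = 2π√(a³/μ) = 2π√(7212³/398600) = 6095.3 s = 101.59 min.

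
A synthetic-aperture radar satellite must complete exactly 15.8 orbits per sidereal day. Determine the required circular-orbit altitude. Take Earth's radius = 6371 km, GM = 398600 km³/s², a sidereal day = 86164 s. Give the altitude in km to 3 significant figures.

325 km

Required period T = 86164 / 15.8 = 5453.4 s.
From T = 2π√(a³/μ): a = (μ T²/4π²)^(1/3) = (398600 × 5453.4² / 4π²)^(1/3) = 6696 km.
Altitude h = a − R = 6696 − 6371 = 325 km.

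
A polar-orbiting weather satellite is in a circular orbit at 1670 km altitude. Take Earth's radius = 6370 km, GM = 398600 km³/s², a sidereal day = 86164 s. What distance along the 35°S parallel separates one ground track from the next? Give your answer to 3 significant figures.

2730 km

Semi-major axis a = 6370 + 1670 = 8040 km. Period T = 2π√(a³/μ) = 2π√(8040³/398600) = 7174.6 s = 119.58 min.
Node shift per orbit = (7174.6/86164) × 360° = 29.98°.
Equatorial spacing = 29.98 × 111.2 km/° = 3333 km.
At 35° latitude, spacing = 3333 × cos(35°) = 2730 km.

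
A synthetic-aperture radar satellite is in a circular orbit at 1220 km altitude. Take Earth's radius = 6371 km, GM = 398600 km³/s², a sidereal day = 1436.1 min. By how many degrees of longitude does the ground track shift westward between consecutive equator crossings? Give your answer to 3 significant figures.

Semi-major axis a = 6371 + 1220 = 7591 km. Period T = 2π√(a³/μ) = 2π√(7591³/398600) = 6582.0 s = 109.70 min.
During one orbit Earth rotates (6582.0 / 86166) × 360° = 27.50°.

27.5°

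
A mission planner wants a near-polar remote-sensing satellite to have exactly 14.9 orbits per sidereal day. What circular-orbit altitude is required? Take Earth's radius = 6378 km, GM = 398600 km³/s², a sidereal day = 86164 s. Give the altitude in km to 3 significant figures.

585 km

Required period T = 86164 / 14.9 = 5782.8 s.
From T = 2π√(a³/μ): a = (μ T²/4π²)^(1/3) = (398600 × 5782.8² / 4π²)^(1/3) = 6963 km.
Altitude h = a − R = 6963 − 6378 = 585 km.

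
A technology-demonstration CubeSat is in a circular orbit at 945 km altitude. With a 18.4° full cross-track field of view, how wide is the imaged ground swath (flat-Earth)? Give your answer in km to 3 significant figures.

306 km

Half-angle = 18.4°/2 = 9.2°.
Swath width ≈ 2h·tan(θ/2) = 2 × 945 × tan(9.2°) = 306.1 km.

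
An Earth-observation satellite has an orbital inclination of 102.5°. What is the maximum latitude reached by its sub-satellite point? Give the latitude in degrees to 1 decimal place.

77.5°

Retrograde orbit: the ground track reaches ±(180° − i) = ±(180 − 102.5) = ±77.5°.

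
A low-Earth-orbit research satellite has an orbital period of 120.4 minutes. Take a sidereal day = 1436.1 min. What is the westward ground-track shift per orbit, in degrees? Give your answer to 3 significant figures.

30.2°

T = 120.4 min = 7224.0 s.
During one orbit Earth rotates (7224.0 / 86166) × 360° = 30.18°.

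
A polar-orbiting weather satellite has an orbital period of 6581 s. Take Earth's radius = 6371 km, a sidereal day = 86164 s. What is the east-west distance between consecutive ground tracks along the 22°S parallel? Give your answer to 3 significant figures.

Node shift per orbit = (6581.0/86164) × 360° = 27.50°.
Equatorial spacing = 27.50 × 111.2 km/° = 3057 km.
At 22° latitude, spacing = 3057 × cos(22°) = 2835 km.

2830 km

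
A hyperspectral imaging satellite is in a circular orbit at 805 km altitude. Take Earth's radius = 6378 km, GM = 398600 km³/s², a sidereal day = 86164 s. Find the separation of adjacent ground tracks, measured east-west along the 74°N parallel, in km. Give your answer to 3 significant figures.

777 km

Semi-major axis a = 6378 + 805 = 7183 km. Period T = 2π√(a³/μ) = 2π√(7183³/398600) = 6058.6 s = 100.98 min.
Node shift per orbit = (6058.6/86164) × 360° = 25.31°.
Equatorial spacing = 25.31 × 111.3 km/° = 2818 km.
At 74° latitude, spacing = 2818 × cos(74°) = 777 km.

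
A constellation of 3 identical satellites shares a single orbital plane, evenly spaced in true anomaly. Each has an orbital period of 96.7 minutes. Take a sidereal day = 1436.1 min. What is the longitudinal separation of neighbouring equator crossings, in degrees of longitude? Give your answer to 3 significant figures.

T = 96.7 min = 5802.0 s.
Single-satellite node shift = (5802.0/86166) × 360° = 24.24°.
With 3 satellites evenly phased, successive equator crossings are 24.24/3 = 8.080° apart.

8.08°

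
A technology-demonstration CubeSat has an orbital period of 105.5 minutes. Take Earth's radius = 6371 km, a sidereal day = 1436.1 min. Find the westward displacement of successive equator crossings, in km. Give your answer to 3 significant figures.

T = 105.5 min = 6330.0 s.
During one orbit Earth rotates (6330.0 / 86166) × 360° = 26.45°.
At the equator that is 26.45° × (2π·6371/360) km/° = 26.45 × 111.2 = 2941 km.

2940 km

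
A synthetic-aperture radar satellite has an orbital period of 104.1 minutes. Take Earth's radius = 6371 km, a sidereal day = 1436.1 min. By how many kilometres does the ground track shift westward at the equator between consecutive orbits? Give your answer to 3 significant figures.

T = 104.1 min = 6246.0 s.
During one orbit Earth rotates (6246.0 / 86166) × 360° = 26.10°.
At the equator that is 26.10° × (2π·6371/360) km/° = 26.10 × 111.2 = 2902 km.

2900 km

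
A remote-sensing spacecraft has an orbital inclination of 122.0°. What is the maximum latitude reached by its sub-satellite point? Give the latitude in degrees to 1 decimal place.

Retrograde orbit: the ground track reaches ±(180° − i) = ±(180 − 122.0) = ±58.0°.

58.0°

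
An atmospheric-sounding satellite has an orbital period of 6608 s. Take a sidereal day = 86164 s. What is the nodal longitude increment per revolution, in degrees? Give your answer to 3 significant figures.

During one orbit Earth rotates (6608.0 / 86164) × 360° = 27.61°.

27.6°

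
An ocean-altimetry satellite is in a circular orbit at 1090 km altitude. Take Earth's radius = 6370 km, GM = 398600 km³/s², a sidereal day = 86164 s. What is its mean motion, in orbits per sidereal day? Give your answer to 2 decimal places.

13.44

Semi-major axis a = 6370 + 1090 = 7460 km. Period T = 2π√(a³/μ) = 2π√(7460³/398600) = 6412.4 s = 106.87 min.
Orbits per sidereal day = 86164 / 6412.4 = 13.437.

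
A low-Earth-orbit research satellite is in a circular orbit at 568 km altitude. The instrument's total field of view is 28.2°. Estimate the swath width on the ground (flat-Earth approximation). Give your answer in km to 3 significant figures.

285 km

Half-angle = 28.2°/2 = 14.1°.
Swath width ≈ 2h·tan(θ/2) = 2 × 568 × tan(14.1°) = 285.3 km.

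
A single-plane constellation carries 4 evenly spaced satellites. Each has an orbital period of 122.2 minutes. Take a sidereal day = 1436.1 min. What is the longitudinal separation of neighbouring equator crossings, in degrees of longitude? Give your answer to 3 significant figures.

T = 122.2 min = 7332.0 s.
Single-satellite node shift = (7332.0/86166) × 360° = 30.63°.
With 4 satellites evenly phased, successive equator crossings are 30.63/4 = 7.658° apart.

7.66°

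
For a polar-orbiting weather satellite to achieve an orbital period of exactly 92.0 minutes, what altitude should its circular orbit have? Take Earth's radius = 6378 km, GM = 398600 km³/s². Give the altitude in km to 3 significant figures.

T = 92.0 min = 5520.0 s.
From T = 2π√(a³/μ): a = (μ T²/4π²)^(1/3) = (398600 × 5520.0² / 4π²)^(1/3) = 6751 km.
Altitude h = a − R = 6751 − 6378 = 373 km.

373 km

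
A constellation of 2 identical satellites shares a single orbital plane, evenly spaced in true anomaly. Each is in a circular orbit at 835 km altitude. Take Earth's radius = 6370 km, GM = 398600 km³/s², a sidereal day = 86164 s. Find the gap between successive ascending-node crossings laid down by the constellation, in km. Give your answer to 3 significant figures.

Semi-major axis a = 6370 + 835 = 7205 km. Period T = 2π√(a³/μ) = 2π√(7205³/398600) = 6086.4 s = 101.44 min.
Single-satellite node shift = (6086.4/86164) × 360° = 25.43°.
With 2 satellites evenly phased, successive equator crossings are 25.43/2 = 12.715° apart.
That is 12.715 × 111.2 = 1414 km at the equator.

1410 km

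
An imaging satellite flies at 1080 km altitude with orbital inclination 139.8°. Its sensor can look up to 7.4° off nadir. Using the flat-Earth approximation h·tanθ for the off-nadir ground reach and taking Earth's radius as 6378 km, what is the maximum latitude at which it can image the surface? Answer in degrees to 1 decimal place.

Retrograde orbit: the ground track reaches ±(180° − i) = ±(180 − 139.8) = ±40.2°.
Sensor half-swath on the ground ≈ 1080·tan(7.4°) = 140 km = 1.26° of latitude.
Maximum observable latitude ≈ 40.2 + 1.26 = 41.5°.

41.5°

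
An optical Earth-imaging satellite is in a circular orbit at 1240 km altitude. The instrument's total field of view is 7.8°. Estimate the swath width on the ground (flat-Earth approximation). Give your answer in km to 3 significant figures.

Half-angle = 7.8°/2 = 3.9°.
Swath width ≈ 2h·tan(θ/2) = 2 × 1240 × tan(3.9°) = 169.1 km.

169 km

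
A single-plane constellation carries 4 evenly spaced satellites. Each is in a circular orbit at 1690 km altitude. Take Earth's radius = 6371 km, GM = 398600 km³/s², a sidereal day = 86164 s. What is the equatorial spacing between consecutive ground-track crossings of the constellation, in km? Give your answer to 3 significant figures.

837 km

Semi-major axis a = 6371 + 1690 = 8061 km. Period T = 2π√(a³/μ) = 2π√(8061³/398600) = 7202.7 s = 120.04 min.
Single-satellite node shift = (7202.7/86164) × 360° = 30.09°.
With 4 satellites evenly phased, successive equator crossings are 30.09/4 = 7.523° apart.
That is 7.523 × 111.2 = 837 km at the equator.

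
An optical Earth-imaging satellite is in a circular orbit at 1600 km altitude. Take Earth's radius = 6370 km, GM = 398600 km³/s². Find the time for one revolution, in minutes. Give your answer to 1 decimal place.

118.0 min

Semi-major axis a = 6370 + 1600 = 7970 km. Period T = 2π√(a³/μ) = 2π√(7970³/398600) = 7081.1 s = 118.02 min.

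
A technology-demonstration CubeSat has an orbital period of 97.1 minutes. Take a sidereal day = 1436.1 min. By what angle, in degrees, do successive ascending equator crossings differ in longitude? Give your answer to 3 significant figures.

T = 97.1 min = 5826.0 s.
During one orbit Earth rotates (5826.0 / 86166) × 360° = 24.34°.

24.3°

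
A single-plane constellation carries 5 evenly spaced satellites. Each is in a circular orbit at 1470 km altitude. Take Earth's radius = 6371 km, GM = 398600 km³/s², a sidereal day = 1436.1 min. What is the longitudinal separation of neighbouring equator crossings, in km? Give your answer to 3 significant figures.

Semi-major axis a = 6371 + 1470 = 7841 km. Period T = 2π√(a³/μ) = 2π√(7841³/398600) = 6909.8 s = 115.16 min.
Single-satellite node shift = (6909.8/86166) × 360° = 28.87°.
With 5 satellites evenly phased, successive equator crossings are 28.87/5 = 5.774° apart.
That is 5.774 × 111.2 = 642 km at the equator.

642 km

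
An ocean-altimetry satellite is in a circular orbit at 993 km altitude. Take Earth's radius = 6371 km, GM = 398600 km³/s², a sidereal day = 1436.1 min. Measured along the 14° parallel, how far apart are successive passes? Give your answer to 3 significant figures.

2830 km

Semi-major axis a = 6371 + 993 = 7364 km. Period T = 2π√(a³/μ) = 2π√(7364³/398600) = 6289.0 s = 104.82 min.
Node shift per orbit = (6289.0/86166) × 360° = 26.28°.
Equatorial spacing = 26.28 × 111.2 km/° = 2922 km.
At 14° latitude, spacing = 2922 × cos(14°) = 2835 km.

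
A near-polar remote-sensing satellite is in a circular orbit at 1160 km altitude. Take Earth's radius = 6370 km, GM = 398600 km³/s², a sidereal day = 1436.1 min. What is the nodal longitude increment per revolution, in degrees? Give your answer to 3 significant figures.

Semi-major axis a = 6370 + 1160 = 7530 km. Period T = 2π√(a³/μ) = 2π√(7530³/398600) = 6502.8 s = 108.38 min.
During one orbit Earth rotates (6502.8 / 86166) × 360° = 27.17°.

27.2°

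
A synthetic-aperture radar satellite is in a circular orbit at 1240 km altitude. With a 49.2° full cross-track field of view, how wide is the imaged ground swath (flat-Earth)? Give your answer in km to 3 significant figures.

1140 km

Half-angle = 49.2°/2 = 24.6°.
Swath width ≈ 2h·tan(θ/2) = 2 × 1240 × tan(24.6°) = 1135.4 km.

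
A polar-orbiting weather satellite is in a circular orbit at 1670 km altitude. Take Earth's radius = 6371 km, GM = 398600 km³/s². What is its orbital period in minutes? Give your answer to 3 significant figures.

120 min

Semi-major axis a = 6371 + 1670 = 8041 km. Period T = 2π√(a³/μ) = 2π√(8041³/398600) = 7175.9 s = 119.60 min.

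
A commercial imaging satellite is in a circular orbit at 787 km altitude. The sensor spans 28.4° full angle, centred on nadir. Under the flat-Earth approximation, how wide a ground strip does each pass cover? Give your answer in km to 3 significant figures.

Half-angle = 28.4°/2 = 14.2°.
Swath width ≈ 2h·tan(θ/2) = 2 × 787 × tan(14.2°) = 398.3 km.

398 km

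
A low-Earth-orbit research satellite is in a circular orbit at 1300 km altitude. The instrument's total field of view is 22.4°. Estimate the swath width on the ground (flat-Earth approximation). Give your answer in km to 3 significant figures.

515 km

Half-angle = 22.4°/2 = 11.2°.
Swath width ≈ 2h·tan(θ/2) = 2 × 1300 × tan(11.2°) = 514.8 km.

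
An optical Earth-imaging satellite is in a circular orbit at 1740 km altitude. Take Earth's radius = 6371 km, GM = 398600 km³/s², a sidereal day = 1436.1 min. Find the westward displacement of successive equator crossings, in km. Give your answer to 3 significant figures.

3380 km

Semi-major axis a = 6371 + 1740 = 8111 km. Period T = 2π√(a³/μ) = 2π√(8111³/398600) = 7269.8 s = 121.16 min.
During one orbit Earth rotates (7269.8 / 86166) × 360° = 30.37°.
At the equator that is 30.37° × (2π·6371/360) km/° = 30.37 × 111.2 = 3377 km.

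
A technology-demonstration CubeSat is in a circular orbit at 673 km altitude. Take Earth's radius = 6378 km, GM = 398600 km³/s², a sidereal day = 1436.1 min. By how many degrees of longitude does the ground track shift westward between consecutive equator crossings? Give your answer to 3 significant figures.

Semi-major axis a = 6378 + 673 = 7051 km. Period T = 2π√(a³/μ) = 2π√(7051³/398600) = 5892.3 s = 98.21 min.
During one orbit Earth rotates (5892.3 / 86166) × 360° = 24.62°.

24.6°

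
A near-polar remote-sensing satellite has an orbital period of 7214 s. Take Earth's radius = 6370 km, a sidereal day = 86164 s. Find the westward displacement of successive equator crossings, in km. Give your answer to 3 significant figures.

3350 km

During one orbit Earth rotates (7214.0 / 86164) × 360° = 30.14°.
At the equator that is 30.14° × (2π·6370/360) km/° = 30.14 × 111.2 = 3351 km.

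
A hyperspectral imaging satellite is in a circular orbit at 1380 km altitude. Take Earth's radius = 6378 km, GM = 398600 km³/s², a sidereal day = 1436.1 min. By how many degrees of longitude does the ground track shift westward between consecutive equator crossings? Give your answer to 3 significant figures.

Semi-major axis a = 6378 + 1380 = 7758 km. Period T = 2π√(a³/μ) = 2π√(7758³/398600) = 6800.4 s = 113.34 min.
During one orbit Earth rotates (6800.4 / 86166) × 360° = 28.41°.

28.4°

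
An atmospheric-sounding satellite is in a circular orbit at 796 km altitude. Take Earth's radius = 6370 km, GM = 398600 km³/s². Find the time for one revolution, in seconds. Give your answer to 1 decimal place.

Semi-major axis a = 6370 + 796 = 7166 km. Period T = 2π√(a³/μ) = 2π√(7166³/398600) = 6037.1 s = 100.62 min.

6037.1 seconds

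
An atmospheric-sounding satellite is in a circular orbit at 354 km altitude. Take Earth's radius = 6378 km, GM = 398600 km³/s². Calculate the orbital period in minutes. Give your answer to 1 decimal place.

Semi-major axis a = 6378 + 354 = 6732 km. Period T = 2π√(a³/μ) = 2π√(6732³/398600) = 5497.0 s = 91.62 min.

91.6 min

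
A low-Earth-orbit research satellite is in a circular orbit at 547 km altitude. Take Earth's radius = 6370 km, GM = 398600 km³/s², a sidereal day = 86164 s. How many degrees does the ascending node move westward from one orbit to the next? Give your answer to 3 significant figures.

Semi-major axis a = 6370 + 547 = 6917 km. Period T = 2π√(a³/μ) = 2π√(6917³/398600) = 5725.2 s = 95.42 min.
During one orbit Earth rotates (5725.2 / 86164) × 360° = 23.92°.

23.9°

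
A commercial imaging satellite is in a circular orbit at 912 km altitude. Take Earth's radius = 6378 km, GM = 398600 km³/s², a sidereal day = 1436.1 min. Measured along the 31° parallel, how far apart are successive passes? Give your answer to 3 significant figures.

Semi-major axis a = 6378 + 912 = 7290 km. Period T = 2π√(a³/μ) = 2π√(7290³/398600) = 6194.4 s = 103.24 min.
Node shift per orbit = (6194.4/86166) × 360° = 25.88°.
Equatorial spacing = 25.88 × 111.3 km/° = 2881 km.
At 31° latitude, spacing = 2881 × cos(31°) = 2469 km.

2470 km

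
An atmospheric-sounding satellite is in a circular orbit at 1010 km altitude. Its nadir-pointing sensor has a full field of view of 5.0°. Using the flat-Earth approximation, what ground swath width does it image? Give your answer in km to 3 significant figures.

88.2 km

Half-angle = 5.0°/2 = 2.5°.
Swath width ≈ 2h·tan(θ/2) = 2 × 1010 × tan(2.5°) = 88.2 km.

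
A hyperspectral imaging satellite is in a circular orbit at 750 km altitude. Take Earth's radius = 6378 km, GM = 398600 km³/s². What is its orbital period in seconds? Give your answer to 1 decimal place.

Semi-major axis a = 6378 + 750 = 7128 km. Period T = 2π√(a³/μ) = 2π√(7128³/398600) = 5989.1 s = 99.82 min.

5989.1 seconds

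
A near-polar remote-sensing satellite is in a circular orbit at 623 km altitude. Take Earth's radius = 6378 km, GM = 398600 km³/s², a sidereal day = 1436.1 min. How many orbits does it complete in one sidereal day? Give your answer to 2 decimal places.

14.78

Semi-major axis a = 6378 + 623 = 7001 km. Period T = 2π√(a³/μ) = 2π√(7001³/398600) = 5829.8 s = 97.16 min.
Orbits per sidereal day = 86166 / 5829.8 = 14.780.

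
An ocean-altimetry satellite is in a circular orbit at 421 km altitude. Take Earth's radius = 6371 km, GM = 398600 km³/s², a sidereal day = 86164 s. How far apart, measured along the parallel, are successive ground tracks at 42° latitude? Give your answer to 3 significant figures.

Semi-major axis a = 6371 + 421 = 6792 km. Period T = 2π√(a³/μ) = 2π√(6792³/398600) = 5570.7 s = 92.84 min.
Node shift per orbit = (5570.7/86164) × 360° = 23.27°.
Equatorial spacing = 23.27 × 111.2 km/° = 2588 km.
At 42° latitude, spacing = 2588 × cos(42°) = 1923 km.

1920 km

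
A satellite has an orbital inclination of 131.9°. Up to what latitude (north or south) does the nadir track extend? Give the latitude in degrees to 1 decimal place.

48.1°

Retrograde orbit: the ground track reaches ±(180° − i) = ±(180 − 131.9) = ±48.1°.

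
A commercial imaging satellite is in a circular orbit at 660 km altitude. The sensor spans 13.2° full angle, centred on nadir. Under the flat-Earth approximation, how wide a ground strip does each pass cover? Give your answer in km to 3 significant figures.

Half-angle = 13.2°/2 = 6.6°.
Swath width ≈ 2h·tan(θ/2) = 2 × 660 × tan(6.6°) = 152.7 km.

153 km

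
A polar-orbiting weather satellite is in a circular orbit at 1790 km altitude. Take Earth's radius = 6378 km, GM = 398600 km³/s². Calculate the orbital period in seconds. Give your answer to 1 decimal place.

7346.6 seconds

Semi-major axis a = 6378 + 1790 = 8168 km. Period T = 2π√(a³/μ) = 2π√(8168³/398600) = 7346.6 s = 122.44 min.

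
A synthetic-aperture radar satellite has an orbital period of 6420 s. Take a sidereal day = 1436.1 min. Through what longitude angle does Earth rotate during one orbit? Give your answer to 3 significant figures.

26.8°

During one orbit Earth rotates (6420.0 / 86166) × 360° = 26.82°.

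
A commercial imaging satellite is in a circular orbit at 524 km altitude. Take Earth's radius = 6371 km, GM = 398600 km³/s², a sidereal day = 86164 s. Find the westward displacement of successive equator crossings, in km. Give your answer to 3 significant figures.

Semi-major axis a = 6371 + 524 = 6895 km. Period T = 2π√(a³/μ) = 2π√(6895³/398600) = 5697.9 s = 94.96 min.
During one orbit Earth rotates (5697.9 / 86164) × 360° = 23.81°.
At the equator that is 23.81° × (2π·6371/360) km/° = 23.81 × 111.2 = 2647 km.

2650 km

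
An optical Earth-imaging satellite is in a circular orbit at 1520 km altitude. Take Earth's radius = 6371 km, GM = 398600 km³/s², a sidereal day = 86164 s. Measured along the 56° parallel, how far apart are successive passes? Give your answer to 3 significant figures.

1810 km

Semi-major axis a = 6371 + 1520 = 7891 km. Period T = 2π√(a³/μ) = 2π√(7891³/398600) = 6976.0 s = 116.27 min.
Node shift per orbit = (6976.0/86164) × 360° = 29.15°.
Equatorial spacing = 29.15 × 111.2 km/° = 3241 km.
At 56° latitude, spacing = 3241 × cos(56°) = 1812 km.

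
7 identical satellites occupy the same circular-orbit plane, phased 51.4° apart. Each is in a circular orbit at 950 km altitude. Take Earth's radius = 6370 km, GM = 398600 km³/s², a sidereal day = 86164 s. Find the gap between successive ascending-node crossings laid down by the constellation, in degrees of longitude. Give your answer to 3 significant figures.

Semi-major axis a = 6370 + 950 = 7320 km. Period T = 2π√(a³/μ) = 2π√(7320³/398600) = 6232.7 s = 103.88 min.
Single-satellite node shift = (6232.7/86164) × 360° = 26.04°.
With 7 satellites evenly phased, successive equator crossings are 26.04/7 = 3.720° apart.

3.72°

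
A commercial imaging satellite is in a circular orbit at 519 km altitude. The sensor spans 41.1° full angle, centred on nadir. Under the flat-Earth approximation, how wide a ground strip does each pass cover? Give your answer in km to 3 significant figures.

389 km

Half-angle = 41.1°/2 = 20.55°.
Swath width ≈ 2h·tan(θ/2) = 2 × 519 × tan(20.55°) = 389.1 km.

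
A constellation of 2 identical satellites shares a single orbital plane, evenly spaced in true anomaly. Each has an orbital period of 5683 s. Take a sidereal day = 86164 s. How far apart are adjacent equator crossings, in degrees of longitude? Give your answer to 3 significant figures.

Single-satellite node shift = (5683.0/86164) × 360° = 23.74°.
With 2 satellites evenly phased, successive equator crossings are 23.74/2 = 11.872° apart.

11.9°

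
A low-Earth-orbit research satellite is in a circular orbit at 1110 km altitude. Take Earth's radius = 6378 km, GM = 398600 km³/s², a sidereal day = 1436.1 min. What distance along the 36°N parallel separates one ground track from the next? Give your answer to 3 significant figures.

Semi-major axis a = 6378 + 1110 = 7488 km. Period T = 2π√(a³/μ) = 2π√(7488³/398600) = 6448.5 s = 107.48 min.
Node shift per orbit = (6448.5/86166) × 360° = 26.94°.
Equatorial spacing = 26.94 × 111.3 km/° = 2999 km.
At 36° latitude, spacing = 2999 × cos(36°) = 2426 km.

2430 km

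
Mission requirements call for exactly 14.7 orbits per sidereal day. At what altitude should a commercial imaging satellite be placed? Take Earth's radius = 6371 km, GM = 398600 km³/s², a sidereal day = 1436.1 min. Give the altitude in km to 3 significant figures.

655 km

Required period T = 86166 / 14.7 = 5861.6 s.
From T = 2π√(a³/μ): a = (μ T²/4π²)^(1/3) = (398600 × 5861.6² / 4π²)^(1/3) = 7026 km.
Altitude h = a − R = 7026 − 6371 = 655 km.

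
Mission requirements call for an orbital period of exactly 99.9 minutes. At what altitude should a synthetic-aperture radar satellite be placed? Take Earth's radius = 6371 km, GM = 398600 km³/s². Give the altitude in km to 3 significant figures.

T = 99.9 min = 5994.0 s.
From T = 2π√(a³/μ): a = (μ T²/4π²)^(1/3) = (398600 × 5994.0² / 4π²)^(1/3) = 7132 km.
Altitude h = a − R = 7132 − 6371 = 761 km.

761 km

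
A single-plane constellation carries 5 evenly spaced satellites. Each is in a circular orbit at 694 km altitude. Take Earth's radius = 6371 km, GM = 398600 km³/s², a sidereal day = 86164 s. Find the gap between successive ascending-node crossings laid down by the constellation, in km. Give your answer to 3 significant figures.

549 km

Semi-major axis a = 6371 + 694 = 7065 km. Period T = 2π√(a³/μ) = 2π√(7065³/398600) = 5909.9 s = 98.50 min.
Single-satellite node shift = (5909.9/86164) × 360° = 24.69°.
With 5 satellites evenly phased, successive equator crossings are 24.69/5 = 4.938° apart.
That is 4.938 × 111.2 = 549 km at the equator.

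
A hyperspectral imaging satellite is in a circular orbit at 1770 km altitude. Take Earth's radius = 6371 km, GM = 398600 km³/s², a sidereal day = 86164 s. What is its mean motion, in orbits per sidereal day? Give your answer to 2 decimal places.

11.79

Semi-major axis a = 6371 + 1770 = 8141 km. Period T = 2π√(a³/μ) = 2π√(8141³/398600) = 7310.2 s = 121.84 min.
Orbits per sidereal day = 86164 / 7310.2 = 11.787.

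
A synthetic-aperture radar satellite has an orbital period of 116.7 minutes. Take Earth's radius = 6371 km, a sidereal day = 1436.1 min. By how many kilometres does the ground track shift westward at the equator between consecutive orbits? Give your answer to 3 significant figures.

T = 116.7 min = 7002.0 s.
During one orbit Earth rotates (7002.0 / 86166) × 360° = 29.25°.
At the equator that is 29.25° × (2π·6371/360) km/° = 29.25 × 111.2 = 3253 km.

3250 km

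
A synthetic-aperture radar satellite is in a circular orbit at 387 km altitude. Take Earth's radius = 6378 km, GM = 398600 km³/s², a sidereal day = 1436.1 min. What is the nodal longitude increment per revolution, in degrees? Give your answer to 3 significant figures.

23.1°

Semi-major axis a = 6378 + 387 = 6765 km. Period T = 2π√(a³/μ) = 2π√(6765³/398600) = 5537.5 s = 92.29 min.
During one orbit Earth rotates (5537.5 / 86166) × 360° = 23.14°.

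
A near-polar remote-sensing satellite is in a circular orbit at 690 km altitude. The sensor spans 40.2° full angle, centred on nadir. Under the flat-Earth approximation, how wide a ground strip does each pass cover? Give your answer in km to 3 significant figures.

505 km

Half-angle = 40.2°/2 = 20.1°.
Swath width ≈ 2h·tan(θ/2) = 2 × 690 × tan(20.1°) = 505.0 km.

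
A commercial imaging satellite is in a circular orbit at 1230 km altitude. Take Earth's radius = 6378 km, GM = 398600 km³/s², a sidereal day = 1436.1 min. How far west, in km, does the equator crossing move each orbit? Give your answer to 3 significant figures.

Semi-major axis a = 6378 + 1230 = 7608 km. Period T = 2π√(a³/μ) = 2π√(7608³/398600) = 6604.2 s = 110.07 min.
During one orbit Earth rotates (6604.2 / 86166) × 360° = 27.59°.
At the equator that is 27.59° × (2π·6378/360) km/° = 27.59 × 111.3 = 3071 km.

3070 km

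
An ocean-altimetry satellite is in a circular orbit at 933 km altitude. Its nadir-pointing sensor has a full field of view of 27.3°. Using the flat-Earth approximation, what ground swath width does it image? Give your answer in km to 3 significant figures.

453 km

Half-angle = 27.3°/2 = 13.65°.
Swath width ≈ 2h·tan(θ/2) = 2 × 933 × tan(13.65°) = 453.2 km.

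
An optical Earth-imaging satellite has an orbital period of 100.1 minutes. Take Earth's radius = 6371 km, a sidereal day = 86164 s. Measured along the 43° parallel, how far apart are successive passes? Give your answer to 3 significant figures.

2040 km

T = 100.1 min = 6006.0 s.
Node shift per orbit = (6006.0/86164) × 360° = 25.09°.
Equatorial spacing = 25.09 × 111.2 km/° = 2790 km.
At 43° latitude, spacing = 2790 × cos(43°) = 2041 km.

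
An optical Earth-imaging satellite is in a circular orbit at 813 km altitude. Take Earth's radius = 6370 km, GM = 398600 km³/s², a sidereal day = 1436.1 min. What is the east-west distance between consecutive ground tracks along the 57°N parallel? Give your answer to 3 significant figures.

Semi-major axis a = 6370 + 813 = 7183 km. Period T = 2π√(a³/μ) = 2π√(7183³/398600) = 6058.6 s = 100.98 min.
Node shift per orbit = (6058.6/86166) × 360° = 25.31°.
Equatorial spacing = 25.31 × 111.2 km/° = 2814 km.
At 57° latitude, spacing = 2814 × cos(57°) = 1533 km.

1530 km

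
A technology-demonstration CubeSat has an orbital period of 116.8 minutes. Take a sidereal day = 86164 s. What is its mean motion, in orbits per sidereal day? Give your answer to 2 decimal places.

12.30

T = 116.8 min = 7008.0 s.
Orbits per sidereal day = 86164 / 7008.0 = 12.295.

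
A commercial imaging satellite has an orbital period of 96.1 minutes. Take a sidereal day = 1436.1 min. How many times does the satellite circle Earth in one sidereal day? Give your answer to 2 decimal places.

T = 96.1 min = 5766.0 s.
Orbits per sidereal day = 86166 / 5766.0 = 14.944.

14.94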